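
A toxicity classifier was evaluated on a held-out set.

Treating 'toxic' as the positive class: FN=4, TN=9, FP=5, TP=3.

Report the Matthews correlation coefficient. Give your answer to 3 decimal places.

MCC = (TP·TN − FP·FN) / √((TP+FP)(TP+FN)(TN+FP)(TN+FN))
Numerator = 3·9 − 5·4 = 7
Denominator = √(8·7·14·13) = √10192 = 100.9554
MCC = 7 / 100.9554 = 0.069

0.069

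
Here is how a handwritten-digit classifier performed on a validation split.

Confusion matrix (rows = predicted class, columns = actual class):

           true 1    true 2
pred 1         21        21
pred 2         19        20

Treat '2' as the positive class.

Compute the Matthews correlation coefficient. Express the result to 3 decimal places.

0.013

MCC = (TP·TN − FP·FN) / √((TP+FP)(TP+FN)(TN+FP)(TN+FN))
Numerator = 20·21 − 19·21 = 21
Denominator = √(39·41·40·42) = √2686320 = 1638.9997
MCC = 21 / 1638.9997 = 0.013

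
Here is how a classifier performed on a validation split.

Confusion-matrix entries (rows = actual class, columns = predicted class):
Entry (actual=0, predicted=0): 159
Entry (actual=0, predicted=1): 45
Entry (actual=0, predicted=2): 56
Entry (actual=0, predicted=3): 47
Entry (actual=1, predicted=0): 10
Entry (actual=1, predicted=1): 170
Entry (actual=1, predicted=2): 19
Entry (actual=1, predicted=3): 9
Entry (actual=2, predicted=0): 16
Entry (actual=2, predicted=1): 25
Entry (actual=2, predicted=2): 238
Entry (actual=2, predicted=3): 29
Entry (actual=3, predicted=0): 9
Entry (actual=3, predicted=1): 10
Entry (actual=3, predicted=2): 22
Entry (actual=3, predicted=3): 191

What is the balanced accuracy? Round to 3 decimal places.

0.733

Balanced accuracy = mean of per-class recall.
  0: recall = 159/307 = 0.5179
  1: recall = 170/208 = 0.8173
  2: recall = 238/308 = 0.7727
  3: recall = 191/232 = 0.8233
Mean = (0.5179 + 0.8173 + 0.7727 + 0.8233) / 4 = 0.733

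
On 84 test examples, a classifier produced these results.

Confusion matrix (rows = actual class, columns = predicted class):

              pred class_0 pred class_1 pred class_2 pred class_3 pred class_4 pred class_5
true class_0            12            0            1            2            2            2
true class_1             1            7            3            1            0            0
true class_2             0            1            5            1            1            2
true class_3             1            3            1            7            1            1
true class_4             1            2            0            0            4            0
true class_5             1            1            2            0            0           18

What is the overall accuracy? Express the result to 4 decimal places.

0.6310

Accuracy = trace / total = (12+7+5+7+4+18=53) / 84 = 53/84 = 0.6310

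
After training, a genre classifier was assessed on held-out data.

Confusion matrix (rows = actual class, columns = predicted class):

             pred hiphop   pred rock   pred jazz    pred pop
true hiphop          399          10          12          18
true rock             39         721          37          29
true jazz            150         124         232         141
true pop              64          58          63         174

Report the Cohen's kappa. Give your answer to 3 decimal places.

Observed agreement pₒ = trace/N = 1526/2271 = 0.6720
Expected agreement pₑ = Σ (rowᵢ·colᵢ)/N² = (439·652 + 826·913 + 647·344 + 359·362)/2271² = 0.2701
κ = (pₒ − pₑ)/(1 − pₑ) = (0.6720 − 0.2701)/(1 − 0.2701) = 0.551

0.551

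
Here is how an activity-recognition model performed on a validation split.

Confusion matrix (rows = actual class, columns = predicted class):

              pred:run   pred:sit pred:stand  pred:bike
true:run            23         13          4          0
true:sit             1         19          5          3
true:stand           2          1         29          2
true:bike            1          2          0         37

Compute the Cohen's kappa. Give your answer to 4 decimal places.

0.6809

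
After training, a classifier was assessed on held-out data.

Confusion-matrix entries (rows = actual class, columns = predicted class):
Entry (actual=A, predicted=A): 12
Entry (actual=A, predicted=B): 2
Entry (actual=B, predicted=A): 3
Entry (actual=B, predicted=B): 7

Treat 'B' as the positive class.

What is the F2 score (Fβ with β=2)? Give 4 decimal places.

0.7143

Fβ = (1+β²)·TP / ((1+β²)·TP + β²·FN + FP), with β²=4
= 5·7 / (5·7 + 4·3 + 2) = 0.7143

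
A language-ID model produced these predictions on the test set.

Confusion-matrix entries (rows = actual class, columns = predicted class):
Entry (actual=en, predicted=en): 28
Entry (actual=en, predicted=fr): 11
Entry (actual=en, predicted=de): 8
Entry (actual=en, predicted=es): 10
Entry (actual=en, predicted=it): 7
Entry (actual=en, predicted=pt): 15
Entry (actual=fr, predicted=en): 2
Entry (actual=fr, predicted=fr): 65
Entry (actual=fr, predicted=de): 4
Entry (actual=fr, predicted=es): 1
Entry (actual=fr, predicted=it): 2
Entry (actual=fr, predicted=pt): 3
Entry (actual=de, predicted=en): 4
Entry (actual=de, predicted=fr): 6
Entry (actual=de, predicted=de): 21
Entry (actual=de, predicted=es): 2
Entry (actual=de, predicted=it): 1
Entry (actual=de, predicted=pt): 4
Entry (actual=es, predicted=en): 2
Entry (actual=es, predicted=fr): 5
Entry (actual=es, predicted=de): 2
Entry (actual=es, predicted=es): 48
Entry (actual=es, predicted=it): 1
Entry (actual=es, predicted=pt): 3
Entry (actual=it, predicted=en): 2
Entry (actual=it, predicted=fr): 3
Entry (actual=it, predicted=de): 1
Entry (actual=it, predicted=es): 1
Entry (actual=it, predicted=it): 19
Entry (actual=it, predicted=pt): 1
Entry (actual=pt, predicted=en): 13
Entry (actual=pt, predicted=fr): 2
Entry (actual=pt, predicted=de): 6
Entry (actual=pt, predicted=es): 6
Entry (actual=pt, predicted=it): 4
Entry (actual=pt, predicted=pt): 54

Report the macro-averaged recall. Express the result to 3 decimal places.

0.646

Per-class recall (TP/(TP+FN)):
  en: TP=28, FN=11+8+10+7+15=51 → 28/79 = 0.3544
  fr: TP=65, FN=2+4+1+2+3=12 → 65/77 = 0.8442
  de: TP=21, FN=4+6+2+1+4=17 → 21/38 = 0.5526
  es: TP=48, FN=2+5+2+1+3=13 → 48/61 = 0.7869
  it: TP=19, FN=2+3+1+1+1=8 → 19/27 = 0.7037
  pt: TP=54, FN=13+2+6+6+4=31 → 54/85 = 0.6353
Macro-recall = mean = (0.3544 + 0.8442 + 0.5526 + 0.7869 + 0.7037 + 0.6353) / 6 = 0.646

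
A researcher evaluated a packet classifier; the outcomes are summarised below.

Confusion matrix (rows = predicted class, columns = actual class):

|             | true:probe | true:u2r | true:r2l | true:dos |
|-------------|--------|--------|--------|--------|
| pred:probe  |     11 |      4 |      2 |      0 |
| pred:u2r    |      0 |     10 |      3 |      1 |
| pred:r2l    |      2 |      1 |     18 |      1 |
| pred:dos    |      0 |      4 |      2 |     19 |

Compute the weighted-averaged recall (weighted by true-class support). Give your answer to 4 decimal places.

0.7436

Per-class recall (TP/(TP+FN)):
  probe: TP=11, FN=0+2+0=2 → 11/13 = 0.84615
  u2r: TP=10, FN=4+1+4=9 → 10/19 = 0.52632
  r2l: TP=18, FN=2+3+2=7 → 18/25 = 0.72000
  dos: TP=19, FN=0+1+1=2 → 19/21 = 0.90476
Weighted-recall = Σ (supportᵢ/N)·recallᵢ with N=78: (13/78)·0.84615 + (19/78)·0.52632 + (25/78)·0.72000 + (21/78)·0.90476 = 0.7436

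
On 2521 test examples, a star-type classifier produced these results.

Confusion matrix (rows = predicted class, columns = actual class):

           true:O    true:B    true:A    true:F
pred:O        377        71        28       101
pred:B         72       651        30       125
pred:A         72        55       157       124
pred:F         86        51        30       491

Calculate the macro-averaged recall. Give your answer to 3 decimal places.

0.658

Per-class recall (TP/(TP+FN)):
  O: TP=377, FN=72+72+86=230 → 377/607 = 0.6211
  B: TP=651, FN=71+55+51=177 → 651/828 = 0.7862
  A: TP=157, FN=28+30+30=88 → 157/245 = 0.6408
  F: TP=491, FN=101+125+124=350 → 491/841 = 0.5838
Macro-recall = mean = (0.6211 + 0.7862 + 0.6408 + 0.5838) / 4 = 0.658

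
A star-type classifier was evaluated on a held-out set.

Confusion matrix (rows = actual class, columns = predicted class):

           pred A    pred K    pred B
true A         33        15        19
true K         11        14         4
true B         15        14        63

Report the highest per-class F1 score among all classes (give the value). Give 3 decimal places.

0.708

Per-class F1 score (2·TP/(2·TP+FP+FN)):
  A: TP=33, FP=11+15=26, FN=15+19=34 → 66/126 = 0.5238
  K: TP=14, FP=15+14=29, FN=11+4=15 → 28/72 = 0.3889
  B: TP=63, FP=19+4=23, FN=15+14=29 → 126/178 = 0.7079
Highest is class 'B' with F1 score = 0.708.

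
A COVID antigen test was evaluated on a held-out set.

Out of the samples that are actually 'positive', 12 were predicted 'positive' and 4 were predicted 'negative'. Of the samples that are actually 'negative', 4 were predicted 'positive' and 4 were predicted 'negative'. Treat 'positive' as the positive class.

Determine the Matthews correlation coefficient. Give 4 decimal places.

MCC = (TP·TN − FP·FN) / √((TP+FP)(TP+FN)(TN+FP)(TN+FN))
Numerator = 12·4 − 4·4 = 32
Denominator = √(16·16·8·8) = √16384 = 128.0000
MCC = 32 / 128.0000 = 0.2500

0.2500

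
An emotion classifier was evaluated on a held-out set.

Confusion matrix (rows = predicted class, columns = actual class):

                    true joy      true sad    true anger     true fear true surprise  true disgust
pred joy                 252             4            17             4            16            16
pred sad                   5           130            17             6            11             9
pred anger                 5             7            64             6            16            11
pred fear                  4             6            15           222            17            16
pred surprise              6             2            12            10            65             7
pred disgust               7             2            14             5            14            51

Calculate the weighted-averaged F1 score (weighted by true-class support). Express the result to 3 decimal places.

0.720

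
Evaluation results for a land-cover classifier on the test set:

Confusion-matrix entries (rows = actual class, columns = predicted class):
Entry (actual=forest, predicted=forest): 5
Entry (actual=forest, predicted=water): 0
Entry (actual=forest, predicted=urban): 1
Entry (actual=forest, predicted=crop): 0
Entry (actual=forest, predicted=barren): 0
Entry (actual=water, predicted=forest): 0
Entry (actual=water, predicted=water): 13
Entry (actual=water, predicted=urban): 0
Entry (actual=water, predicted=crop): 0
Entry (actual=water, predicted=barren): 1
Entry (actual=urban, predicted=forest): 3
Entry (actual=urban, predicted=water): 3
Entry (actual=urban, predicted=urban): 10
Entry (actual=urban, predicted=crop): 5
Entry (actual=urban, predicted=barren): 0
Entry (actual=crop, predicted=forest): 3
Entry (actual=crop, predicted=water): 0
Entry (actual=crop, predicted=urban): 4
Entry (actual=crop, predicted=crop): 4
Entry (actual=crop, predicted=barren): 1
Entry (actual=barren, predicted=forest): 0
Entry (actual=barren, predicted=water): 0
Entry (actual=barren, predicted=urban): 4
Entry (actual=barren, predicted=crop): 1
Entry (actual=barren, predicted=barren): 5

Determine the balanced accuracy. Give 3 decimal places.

0.614

Balanced accuracy = mean of per-class recall.
  forest: recall = 5/6 = 0.8333
  water: recall = 13/14 = 0.9286
  urban: recall = 10/21 = 0.4762
  crop: recall = 4/12 = 0.3333
  barren: recall = 5/10 = 0.5000
Mean = (0.8333 + 0.9286 + 0.4762 + 0.3333 + 0.5000) / 5 = 0.614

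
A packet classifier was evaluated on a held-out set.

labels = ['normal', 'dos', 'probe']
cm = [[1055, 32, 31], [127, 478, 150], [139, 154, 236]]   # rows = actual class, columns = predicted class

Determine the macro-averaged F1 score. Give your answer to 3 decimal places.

0.679

Per-class F1 score (2·TP/(2·TP+FP+FN)):
  normal: TP=1055, FP=127+139=266, FN=32+31=63 → 2110/2439 = 0.8651
  dos: TP=478, FP=32+154=186, FN=127+150=277 → 956/1419 = 0.6737
  probe: TP=236, FP=31+150=181, FN=139+154=293 → 472/946 = 0.4989
Macro-F1 score = mean = (0.8651 + 0.6737 + 0.4989) / 3 = 0.679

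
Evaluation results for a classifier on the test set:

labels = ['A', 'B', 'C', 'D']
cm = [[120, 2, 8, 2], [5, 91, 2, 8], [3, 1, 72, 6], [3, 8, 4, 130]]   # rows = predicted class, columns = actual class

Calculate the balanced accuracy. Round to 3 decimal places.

Balanced accuracy = mean of per-class recall.
  A: recall = 120/131 = 0.9160
  B: recall = 91/102 = 0.8922
  C: recall = 72/86 = 0.8372
  D: recall = 130/146 = 0.8904
Mean = (0.9160 + 0.8922 + 0.8372 + 0.8904) / 4 = 0.884

0.884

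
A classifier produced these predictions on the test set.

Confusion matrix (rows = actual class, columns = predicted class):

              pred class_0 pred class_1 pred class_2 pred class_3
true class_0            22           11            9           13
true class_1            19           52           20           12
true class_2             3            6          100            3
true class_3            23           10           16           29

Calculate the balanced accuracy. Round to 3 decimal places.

Balanced accuracy = mean of per-class recall.
  class_0: recall = 22/55 = 0.4000
  class_1: recall = 52/103 = 0.5049
  class_2: recall = 100/112 = 0.8929
  class_3: recall = 29/78 = 0.3718
Mean = (0.4000 + 0.5049 + 0.8929 + 0.3718) / 4 = 0.542

0.542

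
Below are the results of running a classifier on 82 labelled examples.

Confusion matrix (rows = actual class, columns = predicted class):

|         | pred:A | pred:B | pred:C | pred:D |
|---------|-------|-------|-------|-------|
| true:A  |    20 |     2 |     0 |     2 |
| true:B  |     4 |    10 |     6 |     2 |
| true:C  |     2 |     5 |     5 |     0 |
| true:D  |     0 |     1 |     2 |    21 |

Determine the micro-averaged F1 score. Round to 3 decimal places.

0.683

Micro-averaging pools counts across classes: ΣTP=56, ΣFP=26, ΣFN=26.
Micro-F1 score = 2·TP/(2·TP+FP+FN) on pooled counts = 0.683 (equals overall accuracy in single-label multiclass).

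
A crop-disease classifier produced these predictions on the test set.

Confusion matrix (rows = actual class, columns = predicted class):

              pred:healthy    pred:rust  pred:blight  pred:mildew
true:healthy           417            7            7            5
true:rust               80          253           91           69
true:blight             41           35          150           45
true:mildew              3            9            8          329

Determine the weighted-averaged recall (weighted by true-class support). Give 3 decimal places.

Per-class recall (TP/(TP+FN)):
  healthy: TP=417, FN=7+7+5=19 → 417/436 = 0.9564
  rust: TP=253, FN=80+91+69=240 → 253/493 = 0.5132
  blight: TP=150, FN=41+35+45=121 → 150/271 = 0.5535
  mildew: TP=329, FN=3+9+8=20 → 329/349 = 0.9427
Weighted-recall = Σ (supportᵢ/N)·recallᵢ with N=1549: (436/1549)·0.9564 + (493/1549)·0.5132 + (271/1549)·0.5535 + (349/1549)·0.9427 = 0.742

0.742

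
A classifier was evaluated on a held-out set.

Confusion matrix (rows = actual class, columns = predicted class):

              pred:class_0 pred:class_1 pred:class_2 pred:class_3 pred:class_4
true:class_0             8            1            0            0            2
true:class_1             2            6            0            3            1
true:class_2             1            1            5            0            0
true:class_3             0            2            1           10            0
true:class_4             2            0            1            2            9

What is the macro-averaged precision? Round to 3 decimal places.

0.669

Per-class precision (TP/(TP+FP)):
  class_0: TP=8, FP=2+1+0+2=5 → 8/13 = 0.6154
  class_1: TP=6, FP=1+1+2+0=4 → 6/10 = 0.6000
  class_2: TP=5, FP=0+0+1+1=2 → 5/7 = 0.7143
  class_3: TP=10, FP=0+3+0+2=5 → 10/15 = 0.6667
  class_4: TP=9, FP=2+1+0+0=3 → 9/12 = 0.7500
Macro-precision = mean = (0.6154 + 0.6000 + 0.7143 + 0.6667 + 0.7500) / 5 = 0.669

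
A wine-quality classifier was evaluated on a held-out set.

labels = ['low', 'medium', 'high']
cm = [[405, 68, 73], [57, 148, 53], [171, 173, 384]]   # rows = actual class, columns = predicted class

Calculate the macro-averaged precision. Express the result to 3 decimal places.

Per-class precision (TP/(TP+FP)):
  low: TP=405, FP=57+171=228 → 405/633 = 0.6398
  medium: TP=148, FP=68+173=241 → 148/389 = 0.3805
  high: TP=384, FP=73+53=126 → 384/510 = 0.7529
Macro-precision = mean = (0.6398 + 0.3805 + 0.7529) / 3 = 0.591

0.591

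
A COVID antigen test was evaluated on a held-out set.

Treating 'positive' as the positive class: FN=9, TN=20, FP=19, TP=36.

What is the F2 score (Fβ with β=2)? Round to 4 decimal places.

Fβ = (1+β²)·TP / ((1+β²)·TP + β²·FN + FP), with β²=4
= 5·36 / (5·36 + 4·9 + 19) = 0.7660

0.7660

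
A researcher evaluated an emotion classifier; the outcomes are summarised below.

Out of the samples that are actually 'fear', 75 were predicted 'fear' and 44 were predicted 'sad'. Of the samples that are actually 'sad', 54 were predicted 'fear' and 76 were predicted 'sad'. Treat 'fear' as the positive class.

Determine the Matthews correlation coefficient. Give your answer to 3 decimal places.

MCC = (TP·TN − FP·FN) / √((TP+FP)(TP+FN)(TN+FP)(TN+FN))
Numerator = 75·76 − 54·44 = 3324
Denominator = √(129·119·130·120) = √239475600 = 15474.9992
MCC = 3324 / 15474.9992 = 0.215

0.215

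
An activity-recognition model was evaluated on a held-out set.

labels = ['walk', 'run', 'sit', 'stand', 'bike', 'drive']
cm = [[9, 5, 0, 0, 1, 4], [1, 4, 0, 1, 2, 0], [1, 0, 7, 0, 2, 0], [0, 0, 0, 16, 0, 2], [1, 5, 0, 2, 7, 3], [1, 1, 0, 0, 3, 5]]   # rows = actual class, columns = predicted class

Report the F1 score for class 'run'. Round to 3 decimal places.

0.348

Treat 'run' as positive and all other classes as negative.
F1 score = 2·TP/(2·TP+FP+FN).
run: TP=4, FP=5+0+0+5+1=11, FN=1+0+1+2+0=4 → 8/23 = 0.3478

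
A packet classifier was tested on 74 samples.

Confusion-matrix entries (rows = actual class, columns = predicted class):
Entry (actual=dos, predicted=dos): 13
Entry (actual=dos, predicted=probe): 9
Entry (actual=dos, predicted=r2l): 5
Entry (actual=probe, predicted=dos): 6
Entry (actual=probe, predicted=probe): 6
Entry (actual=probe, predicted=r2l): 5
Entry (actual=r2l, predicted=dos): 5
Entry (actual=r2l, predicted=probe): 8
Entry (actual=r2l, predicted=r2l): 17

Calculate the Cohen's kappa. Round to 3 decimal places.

Observed agreement pₒ = trace/N = 36/74 = 0.4865
Expected agreement pₑ = Σ (rowᵢ·colᵢ)/N² = (27·24 + 17·23 + 30·27)/74² = 0.3377
κ = (pₒ − pₑ)/(1 − pₑ) = (0.4865 − 0.3377)/(1 − 0.3377) = 0.225

0.225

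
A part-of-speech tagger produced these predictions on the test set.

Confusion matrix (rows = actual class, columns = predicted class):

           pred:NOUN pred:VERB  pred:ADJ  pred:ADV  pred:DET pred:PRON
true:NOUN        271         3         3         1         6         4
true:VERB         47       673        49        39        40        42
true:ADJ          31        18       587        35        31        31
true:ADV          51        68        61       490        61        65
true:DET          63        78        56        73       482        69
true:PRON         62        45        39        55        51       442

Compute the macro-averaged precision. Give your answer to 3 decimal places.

Per-class precision (TP/(TP+FP)):
  NOUN: TP=271, FP=47+31+51+63+62=254 → 271/525 = 0.5162
  VERB: TP=673, FP=3+18+68+78+45=212 → 673/885 = 0.7605
  ADJ: TP=587, FP=3+49+61+56+39=208 → 587/795 = 0.7384
  ADV: TP=490, FP=1+39+35+73+55=203 → 490/693 = 0.7071
  DET: TP=482, FP=6+40+31+61+51=189 → 482/671 = 0.7183
  PRON: TP=442, FP=4+42+31+65+69=211 → 442/653 = 0.6769
Macro-precision = mean = (0.5162 + 0.7605 + 0.7384 + 0.7071 + 0.7183 + 0.6769) / 6 = 0.686

0.686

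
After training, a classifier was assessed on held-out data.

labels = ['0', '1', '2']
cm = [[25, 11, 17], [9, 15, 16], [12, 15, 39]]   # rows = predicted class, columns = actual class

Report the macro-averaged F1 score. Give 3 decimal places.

Per-class F1 score (2·TP/(2·TP+FP+FN)):
  0: TP=25, FP=11+17=28, FN=9+12=21 → 50/99 = 0.5051
  1: TP=15, FP=9+16=25, FN=11+15=26 → 30/81 = 0.3704
  2: TP=39, FP=12+15=27, FN=17+16=33 → 78/138 = 0.5652
Macro-F1 score = mean = (0.5051 + 0.3704 + 0.5652) / 3 = 0.480

0.480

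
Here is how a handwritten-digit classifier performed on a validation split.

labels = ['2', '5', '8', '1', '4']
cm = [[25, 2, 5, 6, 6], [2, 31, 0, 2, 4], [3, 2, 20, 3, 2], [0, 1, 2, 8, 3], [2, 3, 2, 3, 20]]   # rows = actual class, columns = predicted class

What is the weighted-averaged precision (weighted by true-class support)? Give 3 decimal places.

0.690

Per-class precision (TP/(TP+FP)):
  2: TP=25, FP=2+3+0+2=7 → 25/32 = 0.7813
  5: TP=31, FP=2+2+1+3=8 → 31/39 = 0.7949
  8: TP=20, FP=5+0+2+2=9 → 20/29 = 0.6897
  1: TP=8, FP=6+2+3+3=14 → 8/22 = 0.3636
  4: TP=20, FP=6+4+2+3=15 → 20/35 = 0.5714
Weighted-precision = Σ (supportᵢ/N)·precisionᵢ with N=157: (44/157)·0.7813 + (39/157)·0.7949 + (30/157)·0.6897 + (14/157)·0.3636 + (30/157)·0.5714 = 0.690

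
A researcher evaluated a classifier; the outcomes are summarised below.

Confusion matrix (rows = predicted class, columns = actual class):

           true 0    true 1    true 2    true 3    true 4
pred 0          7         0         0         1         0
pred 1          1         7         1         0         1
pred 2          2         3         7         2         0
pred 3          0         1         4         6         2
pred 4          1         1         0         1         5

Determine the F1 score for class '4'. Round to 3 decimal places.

0.625

One-vs-rest for '4': TP = diagonal; FP = other classes predicted '4'; FN = '4' predicted as other.
F1 score = 2·TP/(2·TP+FP+FN).
4: TP=5, FP=1+1+0+1=3, FN=0+1+0+2=3 → 10/16 = 0.6250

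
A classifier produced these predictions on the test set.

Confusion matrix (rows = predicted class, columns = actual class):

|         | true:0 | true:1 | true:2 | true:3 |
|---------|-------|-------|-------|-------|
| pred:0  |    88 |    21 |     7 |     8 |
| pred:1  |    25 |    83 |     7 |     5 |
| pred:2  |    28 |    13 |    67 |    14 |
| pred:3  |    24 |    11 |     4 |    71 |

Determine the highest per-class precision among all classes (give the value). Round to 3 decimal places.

Per-class precision (TP/(TP+FP)):
  0: TP=88, FP=21+7+8=36 → 88/124 = 0.7097
  1: TP=83, FP=25+7+5=37 → 83/120 = 0.6917
  2: TP=67, FP=28+13+14=55 → 67/122 = 0.5492
  3: TP=71, FP=24+11+4=39 → 71/110 = 0.6455
Highest is class '0' with precision = 0.710.

0.710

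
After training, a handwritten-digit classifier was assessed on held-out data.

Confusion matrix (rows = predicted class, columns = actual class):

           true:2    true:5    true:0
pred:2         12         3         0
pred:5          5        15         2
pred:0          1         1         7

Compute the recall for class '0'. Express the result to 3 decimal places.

One-vs-rest for '0': TP = diagonal; FP = other classes predicted '0'; FN = '0' predicted as other.
recall = TP/(TP+FN).
0: TP=7, FN=0+2=2 → 7/9 = 0.7778

0.778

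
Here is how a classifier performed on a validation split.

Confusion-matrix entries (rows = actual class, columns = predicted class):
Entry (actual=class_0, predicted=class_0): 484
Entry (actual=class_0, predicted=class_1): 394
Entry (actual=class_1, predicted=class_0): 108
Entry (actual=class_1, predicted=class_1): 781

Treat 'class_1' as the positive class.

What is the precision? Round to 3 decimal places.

0.665

Precision = TP/(TP+FP) = 781/(781+394) = 781/1175 = 0.665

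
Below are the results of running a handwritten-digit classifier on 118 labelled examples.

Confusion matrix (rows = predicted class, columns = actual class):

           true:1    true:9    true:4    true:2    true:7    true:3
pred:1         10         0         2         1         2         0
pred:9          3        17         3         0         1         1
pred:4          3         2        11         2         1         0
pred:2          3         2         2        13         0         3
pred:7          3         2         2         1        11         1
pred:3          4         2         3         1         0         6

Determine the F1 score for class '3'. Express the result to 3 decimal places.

0.444

Treat '3' as positive and all other classes as negative.
F1 score = 2·TP/(2·TP+FP+FN).
3: TP=6, FP=4+2+3+1+0=10, FN=0+1+0+3+1=5 → 12/27 = 0.4444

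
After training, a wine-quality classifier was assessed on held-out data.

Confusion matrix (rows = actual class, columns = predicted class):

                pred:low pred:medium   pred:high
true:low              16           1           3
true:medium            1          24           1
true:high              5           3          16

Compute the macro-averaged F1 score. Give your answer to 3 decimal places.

0.793

Per-class F1 score (2·TP/(2·TP+FP+FN)):
  low: TP=16, FP=1+5=6, FN=1+3=4 → 32/42 = 0.7619
  medium: TP=24, FP=1+3=4, FN=1+1=2 → 48/54 = 0.8889
  high: TP=16, FP=3+1=4, FN=5+3=8 → 32/44 = 0.7273
Macro-F1 score = mean = (0.7619 + 0.8889 + 0.7273) / 3 = 0.793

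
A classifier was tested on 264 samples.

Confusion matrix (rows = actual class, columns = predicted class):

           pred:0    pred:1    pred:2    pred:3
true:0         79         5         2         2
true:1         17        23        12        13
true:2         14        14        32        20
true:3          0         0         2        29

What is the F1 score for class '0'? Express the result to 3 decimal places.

0.798

One-vs-rest for '0': TP = diagonal; FP = other classes predicted '0'; FN = '0' predicted as other.
F1 score = 2·TP/(2·TP+FP+FN).
0: TP=79, FP=17+14+0=31, FN=5+2+2=9 → 158/198 = 0.7980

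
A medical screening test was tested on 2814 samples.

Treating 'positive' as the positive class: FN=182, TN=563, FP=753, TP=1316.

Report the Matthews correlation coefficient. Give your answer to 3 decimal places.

0.346

MCC = (TP·TN − FP·FN) / √((TP+FP)(TP+FN)(TN+FP)(TN+FN))
Numerator = 1316·563 − 753·182 = 603862
Denominator = √(2069·1498·1316·745) = √3038676492040 = 1743179.9942
MCC = 603862 / 1743179.9942 = 0.346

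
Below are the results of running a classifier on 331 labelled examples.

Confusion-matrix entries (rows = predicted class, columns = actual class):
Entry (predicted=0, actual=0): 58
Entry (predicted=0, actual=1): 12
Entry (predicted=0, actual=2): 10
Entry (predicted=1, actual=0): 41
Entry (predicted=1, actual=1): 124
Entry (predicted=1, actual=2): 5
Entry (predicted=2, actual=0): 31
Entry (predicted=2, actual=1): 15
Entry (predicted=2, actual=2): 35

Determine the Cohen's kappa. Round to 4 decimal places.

0.4566

Observed agreement pₒ = trace/N = 217/331 = 0.65559
Expected agreement pₑ = Σ (rowᵢ·colᵢ)/N² = (130·80 + 151·170 + 50·81)/331² = 0.36619
κ = (pₒ − pₑ)/(1 − pₑ) = (0.65559 − 0.36619)/(1 − 0.36619) = 0.4566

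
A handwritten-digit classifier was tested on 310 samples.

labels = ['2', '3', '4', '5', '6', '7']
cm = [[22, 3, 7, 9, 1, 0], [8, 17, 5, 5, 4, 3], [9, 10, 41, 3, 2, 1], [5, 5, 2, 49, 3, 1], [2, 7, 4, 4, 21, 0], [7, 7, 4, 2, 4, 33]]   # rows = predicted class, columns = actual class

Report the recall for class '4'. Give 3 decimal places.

0.651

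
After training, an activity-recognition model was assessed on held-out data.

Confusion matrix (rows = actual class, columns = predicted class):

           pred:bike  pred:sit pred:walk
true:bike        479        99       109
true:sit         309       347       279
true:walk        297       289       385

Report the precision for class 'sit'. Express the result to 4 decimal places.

Treat 'sit' as positive and all other classes as negative.
precision = TP/(TP+FP).
sit: TP=347, FP=99+289=388 → 347/735 = 0.47211

0.4721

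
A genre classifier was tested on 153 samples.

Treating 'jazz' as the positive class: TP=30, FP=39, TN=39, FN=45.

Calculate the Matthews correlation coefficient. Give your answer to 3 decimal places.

-0.100

MCC = (TP·TN − FP·FN) / √((TP+FP)(TP+FN)(TN+FP)(TN+FN))
Numerator = 30·39 − 39·45 = -585
Denominator = √(69·75·78·84) = √33906600 = 5822.9374
MCC = -585 / 5822.9374 = -0.100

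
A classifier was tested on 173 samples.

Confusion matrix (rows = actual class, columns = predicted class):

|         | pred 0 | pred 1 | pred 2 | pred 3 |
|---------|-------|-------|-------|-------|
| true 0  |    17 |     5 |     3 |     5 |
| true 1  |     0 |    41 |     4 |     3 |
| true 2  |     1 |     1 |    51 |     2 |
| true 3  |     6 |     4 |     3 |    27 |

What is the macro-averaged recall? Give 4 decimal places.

0.7558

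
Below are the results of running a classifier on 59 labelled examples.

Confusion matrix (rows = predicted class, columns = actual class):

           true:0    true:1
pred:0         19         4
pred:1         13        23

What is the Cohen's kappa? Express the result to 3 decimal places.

0.434

Observed agreement pₒ = trace/N = 42/59 = 0.7119
Expected agreement pₑ = Σ (rowᵢ·colᵢ)/N² = (32·23 + 27·36)/59² = 0.4907
κ = (pₒ − pₑ)/(1 − pₑ) = (0.7119 − 0.4907)/(1 − 0.4907) = 0.434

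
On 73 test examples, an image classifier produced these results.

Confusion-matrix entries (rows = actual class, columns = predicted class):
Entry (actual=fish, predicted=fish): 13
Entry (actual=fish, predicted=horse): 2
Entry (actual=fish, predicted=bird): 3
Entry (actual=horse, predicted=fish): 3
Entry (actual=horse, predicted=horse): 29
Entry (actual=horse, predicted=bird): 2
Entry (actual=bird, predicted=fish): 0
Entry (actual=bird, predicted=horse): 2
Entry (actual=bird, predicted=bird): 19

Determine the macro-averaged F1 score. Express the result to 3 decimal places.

Per-class F1 score (2·TP/(2·TP+FP+FN)):
  fish: TP=13, FP=3+0=3, FN=2+3=5 → 26/34 = 0.7647
  horse: TP=29, FP=2+2=4, FN=3+2=5 → 58/67 = 0.8657
  bird: TP=19, FP=3+2=5, FN=0+2=2 → 38/45 = 0.8444
Macro-F1 score = mean = (0.7647 + 0.8657 + 0.8444) / 3 = 0.825

0.825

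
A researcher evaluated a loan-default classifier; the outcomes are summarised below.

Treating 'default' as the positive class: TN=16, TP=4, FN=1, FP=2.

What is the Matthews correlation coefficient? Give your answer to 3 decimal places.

MCC = (TP·TN − FP·FN) / √((TP+FP)(TP+FN)(TN+FP)(TN+FN))
Numerator = 4·16 − 2·1 = 62
Denominator = √(6·5·18·17) = √9180 = 95.8123
MCC = 62 / 95.8123 = 0.647

0.647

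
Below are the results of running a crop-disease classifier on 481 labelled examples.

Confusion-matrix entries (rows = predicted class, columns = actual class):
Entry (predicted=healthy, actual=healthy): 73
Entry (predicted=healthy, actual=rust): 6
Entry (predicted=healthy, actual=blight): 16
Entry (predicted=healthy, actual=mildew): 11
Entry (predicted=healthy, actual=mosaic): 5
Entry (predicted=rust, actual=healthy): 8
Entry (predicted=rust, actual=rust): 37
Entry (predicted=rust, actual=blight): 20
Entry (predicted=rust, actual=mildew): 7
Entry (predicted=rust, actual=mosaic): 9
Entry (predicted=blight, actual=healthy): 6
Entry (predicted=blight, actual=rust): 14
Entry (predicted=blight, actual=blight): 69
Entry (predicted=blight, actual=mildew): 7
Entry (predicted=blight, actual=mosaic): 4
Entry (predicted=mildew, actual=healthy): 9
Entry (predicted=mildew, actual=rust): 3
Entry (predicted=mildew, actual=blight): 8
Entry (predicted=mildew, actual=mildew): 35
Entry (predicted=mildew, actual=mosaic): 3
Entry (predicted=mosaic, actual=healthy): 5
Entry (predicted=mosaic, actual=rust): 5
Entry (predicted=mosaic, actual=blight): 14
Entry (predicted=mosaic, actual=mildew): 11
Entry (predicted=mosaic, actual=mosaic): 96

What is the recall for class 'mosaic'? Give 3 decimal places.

One-vs-rest for 'mosaic': TP = diagonal; FP = other classes predicted 'mosaic'; FN = 'mosaic' predicted as other.
recall = TP/(TP+FN).
mosaic: TP=96, FN=5+9+4+3=21 → 96/117 = 0.8205

0.821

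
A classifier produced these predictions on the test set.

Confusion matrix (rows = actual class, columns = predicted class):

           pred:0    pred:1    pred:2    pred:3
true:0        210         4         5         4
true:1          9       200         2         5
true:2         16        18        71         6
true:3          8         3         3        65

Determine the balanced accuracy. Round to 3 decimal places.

0.833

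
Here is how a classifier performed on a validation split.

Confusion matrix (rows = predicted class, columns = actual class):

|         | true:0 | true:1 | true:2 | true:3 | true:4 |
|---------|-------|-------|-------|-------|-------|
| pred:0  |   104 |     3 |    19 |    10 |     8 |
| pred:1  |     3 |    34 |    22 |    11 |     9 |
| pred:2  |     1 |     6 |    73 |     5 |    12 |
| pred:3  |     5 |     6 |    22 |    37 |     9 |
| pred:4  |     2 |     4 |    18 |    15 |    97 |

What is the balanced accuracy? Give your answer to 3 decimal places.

0.643

Balanced accuracy = mean of per-class recall.
  0: recall = 104/115 = 0.9043
  1: recall = 34/53 = 0.6415
  2: recall = 73/154 = 0.4740
  3: recall = 37/78 = 0.4744
  4: recall = 97/135 = 0.7185
Mean = (0.9043 + 0.6415 + 0.4740 + 0.4744 + 0.7185) / 5 = 0.643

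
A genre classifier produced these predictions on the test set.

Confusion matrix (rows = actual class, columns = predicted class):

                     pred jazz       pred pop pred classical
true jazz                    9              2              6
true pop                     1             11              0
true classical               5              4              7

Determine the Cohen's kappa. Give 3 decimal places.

0.404

Observed agreement pₒ = trace/N = 27/45 = 0.6000
Expected agreement pₑ = Σ (rowᵢ·colᵢ)/N² = (17·15 + 12·17 + 16·13)/45² = 0.3294
κ = (pₒ − pₑ)/(1 − pₑ) = (0.6000 − 0.3294)/(1 − 0.3294) = 0.404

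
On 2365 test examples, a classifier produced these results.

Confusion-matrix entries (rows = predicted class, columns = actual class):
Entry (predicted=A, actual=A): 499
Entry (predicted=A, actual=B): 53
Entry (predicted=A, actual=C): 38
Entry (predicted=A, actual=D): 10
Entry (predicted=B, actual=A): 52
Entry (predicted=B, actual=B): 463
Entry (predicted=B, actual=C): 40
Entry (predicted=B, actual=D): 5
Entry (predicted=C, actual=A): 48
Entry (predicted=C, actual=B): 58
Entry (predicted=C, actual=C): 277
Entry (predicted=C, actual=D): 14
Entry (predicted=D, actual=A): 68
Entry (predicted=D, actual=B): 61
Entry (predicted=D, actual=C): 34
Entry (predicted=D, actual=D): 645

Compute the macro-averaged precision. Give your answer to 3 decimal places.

Per-class precision (TP/(TP+FP)):
  A: TP=499, FP=53+38+10=101 → 499/600 = 0.8317
  B: TP=463, FP=52+40+5=97 → 463/560 = 0.8268
  C: TP=277, FP=48+58+14=120 → 277/397 = 0.6977
  D: TP=645, FP=68+61+34=163 → 645/808 = 0.7983
Macro-precision = mean = (0.8317 + 0.8268 + 0.6977 + 0.7983) / 4 = 0.789

0.789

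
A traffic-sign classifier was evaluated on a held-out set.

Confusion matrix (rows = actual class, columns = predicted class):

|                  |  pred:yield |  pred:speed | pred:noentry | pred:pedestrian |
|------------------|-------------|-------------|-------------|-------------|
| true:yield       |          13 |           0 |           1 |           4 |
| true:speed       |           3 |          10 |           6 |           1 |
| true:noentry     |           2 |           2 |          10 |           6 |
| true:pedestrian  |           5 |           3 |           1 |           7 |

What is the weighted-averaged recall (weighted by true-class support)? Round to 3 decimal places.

Per-class recall (TP/(TP+FN)):
  yield: TP=13, FN=0+1+4=5 → 13/18 = 0.7222
  speed: TP=10, FN=3+6+1=10 → 10/20 = 0.5000
  noentry: TP=10, FN=2+2+6=10 → 10/20 = 0.5000
  pedestrian: TP=7, FN=5+3+1=9 → 7/16 = 0.4375
Weighted-recall = Σ (supportᵢ/N)·recallᵢ with N=74: (18/74)·0.7222 + (20/74)·0.5000 + (20/74)·0.5000 + (16/74)·0.4375 = 0.541

0.541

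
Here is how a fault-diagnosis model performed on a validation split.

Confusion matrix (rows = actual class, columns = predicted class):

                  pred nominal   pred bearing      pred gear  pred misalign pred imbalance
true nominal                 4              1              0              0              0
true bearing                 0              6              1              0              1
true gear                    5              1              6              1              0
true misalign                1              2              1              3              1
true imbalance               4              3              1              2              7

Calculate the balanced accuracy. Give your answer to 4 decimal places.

Balanced accuracy = mean of per-class recall.
  nominal: recall = 4/5 = 0.80000
  bearing: recall = 6/8 = 0.75000
  gear: recall = 6/13 = 0.46154
  misalign: recall = 3/8 = 0.37500
  imbalance: recall = 7/17 = 0.41176
Mean = (0.80000 + 0.75000 + 0.46154 + 0.37500 + 0.41176) / 5 = 0.5597

0.5597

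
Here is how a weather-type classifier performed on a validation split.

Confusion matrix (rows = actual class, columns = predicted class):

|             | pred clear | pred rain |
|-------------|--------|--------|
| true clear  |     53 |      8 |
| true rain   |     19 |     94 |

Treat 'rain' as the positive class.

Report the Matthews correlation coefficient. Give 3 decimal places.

MCC = (TP·TN − FP·FN) / √((TP+FP)(TP+FN)(TN+FP)(TN+FN))
Numerator = 94·53 − 8·19 = 4830
Denominator = √(102·113·61·72) = √50622192 = 7114.9274
MCC = 4830 / 7114.9274 = 0.679

0.679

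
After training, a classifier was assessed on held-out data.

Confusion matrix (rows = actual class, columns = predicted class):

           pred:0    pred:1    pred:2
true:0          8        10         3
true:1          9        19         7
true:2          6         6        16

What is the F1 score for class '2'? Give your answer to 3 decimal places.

Take TP from the diagonal, FP from the rest of the '2' prediction marginal, FN from the rest of the '2' actual marginal.
F1 score = 2·TP/(2·TP+FP+FN).
2: TP=16, FP=3+7=10, FN=6+6=12 → 32/54 = 0.5926

0.593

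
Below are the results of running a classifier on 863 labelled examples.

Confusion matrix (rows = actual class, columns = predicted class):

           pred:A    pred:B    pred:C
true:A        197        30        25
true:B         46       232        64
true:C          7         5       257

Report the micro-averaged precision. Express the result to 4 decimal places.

Micro-averaging pools counts across classes: ΣTP=686, ΣFP=177, ΣFN=177.
Micro-precision = TP/(TP+FP) on pooled counts = 0.7949 (equals overall accuracy in single-label multiclass).

0.7949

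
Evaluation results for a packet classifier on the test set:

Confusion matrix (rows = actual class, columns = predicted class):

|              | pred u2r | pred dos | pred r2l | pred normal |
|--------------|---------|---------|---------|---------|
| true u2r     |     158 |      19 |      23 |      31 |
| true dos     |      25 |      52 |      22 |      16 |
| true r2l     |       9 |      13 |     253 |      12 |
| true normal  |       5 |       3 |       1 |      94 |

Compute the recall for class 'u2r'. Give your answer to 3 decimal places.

0.684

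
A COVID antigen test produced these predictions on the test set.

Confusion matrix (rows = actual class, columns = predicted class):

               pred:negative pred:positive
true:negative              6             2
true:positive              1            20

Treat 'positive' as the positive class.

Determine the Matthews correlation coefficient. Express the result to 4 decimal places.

0.7336

MCC = (TP·TN − FP·FN) / √((TP+FP)(TP+FN)(TN+FP)(TN+FN))
Numerator = 20·6 − 2·1 = 118
Denominator = √(22·21·8·7) = √25872 = 160.8478
MCC = 118 / 160.8478 = 0.7336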